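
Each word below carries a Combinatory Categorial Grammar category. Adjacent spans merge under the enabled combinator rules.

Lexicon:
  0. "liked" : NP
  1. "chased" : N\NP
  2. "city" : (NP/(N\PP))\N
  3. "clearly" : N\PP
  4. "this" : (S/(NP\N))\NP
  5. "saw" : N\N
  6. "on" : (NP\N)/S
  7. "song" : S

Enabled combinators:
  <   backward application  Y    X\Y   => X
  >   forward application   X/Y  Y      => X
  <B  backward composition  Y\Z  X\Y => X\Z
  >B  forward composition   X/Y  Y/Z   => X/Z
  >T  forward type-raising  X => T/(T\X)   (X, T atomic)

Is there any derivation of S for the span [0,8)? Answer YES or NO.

YES

[0,8] S   >
  [0,5] S/(NP\N)   <
    [0,4] NP   >
      [0,3] NP/(N\PP)   <
        [0,2] N   <
          [0,1] "liked" : NP
          [1,2] "chased" : N\NP
        [2,3] "city" : (NP/(N\PP))\N
      [3,4] "clearly" : N\PP
    [4,5] "this" : (S/(NP\N))\NP
  [5,8] NP\N   <B
    [5,6] "saw" : N\N
    [6,8] NP\N   >
      [6,7] "on" : (NP\N)/S
      [7,8] "song" : S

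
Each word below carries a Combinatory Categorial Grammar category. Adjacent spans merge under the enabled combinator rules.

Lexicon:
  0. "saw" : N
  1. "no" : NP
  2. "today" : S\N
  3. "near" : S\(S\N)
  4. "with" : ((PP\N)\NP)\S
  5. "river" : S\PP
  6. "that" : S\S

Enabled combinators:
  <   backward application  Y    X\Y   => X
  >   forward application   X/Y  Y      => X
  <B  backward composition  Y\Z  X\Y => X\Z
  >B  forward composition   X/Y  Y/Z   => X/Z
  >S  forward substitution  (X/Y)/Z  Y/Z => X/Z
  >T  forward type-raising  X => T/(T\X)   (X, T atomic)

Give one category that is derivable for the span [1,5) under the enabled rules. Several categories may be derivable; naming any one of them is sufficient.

[0,7] S   <
  [0,1] "saw" : N
  [1,7] S\N   <B
    [1,5] PP\N   <
      [1,2] "no" : NP
      [2,5] (PP\N)\NP   <
        [2,4] S   <
          [2,3] "today" : S\N
          [3,4] "near" : S\(S\N)
        [4,5] "with" : ((PP\N)\NP)\S
    [5,7] S\PP   <B
      [5,6] "river" : S\PP
      [6,7] "that" : S\S

PP\N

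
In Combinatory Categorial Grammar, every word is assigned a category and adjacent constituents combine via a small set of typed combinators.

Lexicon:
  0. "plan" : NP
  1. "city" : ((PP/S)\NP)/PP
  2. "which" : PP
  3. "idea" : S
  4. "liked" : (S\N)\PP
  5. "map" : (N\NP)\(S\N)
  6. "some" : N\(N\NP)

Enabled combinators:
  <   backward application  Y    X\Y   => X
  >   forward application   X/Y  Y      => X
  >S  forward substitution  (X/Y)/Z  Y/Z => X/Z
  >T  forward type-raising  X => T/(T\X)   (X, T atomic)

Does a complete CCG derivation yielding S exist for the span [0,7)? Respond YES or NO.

NP ((PP/S)\NP)/PP PP S (S\N)\PP (N\NP)\(S\N) N\(N\NP)
CKY chart[0,7] = {N, N/(N\N), NP/(NP\N), PP/(PP\N), S/(S\N)}; S ∉ chart

NO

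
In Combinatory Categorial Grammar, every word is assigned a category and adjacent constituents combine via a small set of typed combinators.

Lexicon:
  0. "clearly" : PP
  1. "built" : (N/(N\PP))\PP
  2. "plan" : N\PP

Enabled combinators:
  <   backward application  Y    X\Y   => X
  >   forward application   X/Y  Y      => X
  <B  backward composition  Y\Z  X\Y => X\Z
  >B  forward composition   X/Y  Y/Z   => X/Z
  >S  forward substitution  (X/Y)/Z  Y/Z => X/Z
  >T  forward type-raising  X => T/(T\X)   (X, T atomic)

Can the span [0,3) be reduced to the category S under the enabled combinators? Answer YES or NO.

PP (N/(N\PP))\PP N\PP
CKY chart[0,3] = {N, N/(N\N), NP/(NP\N), PP/(PP\N), S/(S\N)}; S ∉ chart

NO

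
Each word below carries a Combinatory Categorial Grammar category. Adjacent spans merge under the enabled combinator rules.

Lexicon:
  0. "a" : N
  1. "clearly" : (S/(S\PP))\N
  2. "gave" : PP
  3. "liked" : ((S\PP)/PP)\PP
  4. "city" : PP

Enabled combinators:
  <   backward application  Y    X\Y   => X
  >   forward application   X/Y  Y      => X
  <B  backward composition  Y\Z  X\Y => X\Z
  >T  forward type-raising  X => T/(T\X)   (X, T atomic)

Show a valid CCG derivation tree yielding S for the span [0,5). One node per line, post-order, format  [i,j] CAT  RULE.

[0,1] N  lex  "a"
[1,2] (S/(S\PP))\N  lex  "clearly"
[0,2] S/(S\PP)  <  k=1
[2,3] PP  lex  "gave"
[3,4] ((S\PP)/PP)\PP  lex  "liked"
[2,4] (S\PP)/PP  <  k=3
[4,5] PP  lex  "city"
[2,5] S\PP  >  k=4
[0,5] S  >  k=2

[0,5] S   >
  [0,2] S/(S\PP)   <
    [0,1] "a" : N
    [1,2] "clearly" : (S/(S\PP))\N
  [2,5] S\PP   >
    [2,4] (S\PP)/PP   <
      [2,3] "gave" : PP
      [3,4] "liked" : ((S\PP)/PP)\PP
    [4,5] "city" : PP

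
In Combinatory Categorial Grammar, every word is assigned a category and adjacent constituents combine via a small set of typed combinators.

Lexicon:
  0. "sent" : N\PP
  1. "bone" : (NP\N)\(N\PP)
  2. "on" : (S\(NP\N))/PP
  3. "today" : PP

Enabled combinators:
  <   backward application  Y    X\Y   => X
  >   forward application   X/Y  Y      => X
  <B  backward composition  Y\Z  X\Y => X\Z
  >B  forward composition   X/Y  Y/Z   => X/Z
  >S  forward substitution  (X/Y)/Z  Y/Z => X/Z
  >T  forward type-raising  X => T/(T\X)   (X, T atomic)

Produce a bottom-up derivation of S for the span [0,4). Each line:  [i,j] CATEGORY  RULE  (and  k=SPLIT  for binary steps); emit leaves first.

[0,4] S   <
  [0,2] NP\N   <
    [0,1] "sent" : N\PP
    [1,2] "bone" : (NP\N)\(N\PP)
  [2,4] S\(NP\N)   >
    [2,3] "on" : (S\(NP\N))/PP
    [3,4] "today" : PP

[0,1] N\PP  lex  "sent"
[1,2] (NP\N)\(N\PP)  lex  "bone"
[0,2] NP\N  <  k=1
[2,3] (S\(NP\N))/PP  lex  "on"
[3,4] PP  lex  "today"
[2,4] S\(NP\N)  >  k=3
[0,4] S  <  k=2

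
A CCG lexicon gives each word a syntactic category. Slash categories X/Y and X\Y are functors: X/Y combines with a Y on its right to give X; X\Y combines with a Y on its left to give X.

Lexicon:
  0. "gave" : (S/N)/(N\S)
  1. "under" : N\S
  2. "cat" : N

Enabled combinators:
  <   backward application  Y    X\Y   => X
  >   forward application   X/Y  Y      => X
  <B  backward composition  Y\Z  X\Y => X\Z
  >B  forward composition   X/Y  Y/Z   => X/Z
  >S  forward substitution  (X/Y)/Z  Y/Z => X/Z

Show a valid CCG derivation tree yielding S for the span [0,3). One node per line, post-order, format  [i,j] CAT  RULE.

[0,1] (S/N)/(N\S)  lex  "gave"
[1,2] N\S  lex  "under"
[0,2] S/N  >  k=1
[2,3] N  lex  "cat"
[0,3] S  >  k=2

[0,3] S   >
  [0,2] S/N   >
    [0,1] "gave" : (S/N)/(N\S)
    [1,2] "under" : N\S
  [2,3] "cat" : N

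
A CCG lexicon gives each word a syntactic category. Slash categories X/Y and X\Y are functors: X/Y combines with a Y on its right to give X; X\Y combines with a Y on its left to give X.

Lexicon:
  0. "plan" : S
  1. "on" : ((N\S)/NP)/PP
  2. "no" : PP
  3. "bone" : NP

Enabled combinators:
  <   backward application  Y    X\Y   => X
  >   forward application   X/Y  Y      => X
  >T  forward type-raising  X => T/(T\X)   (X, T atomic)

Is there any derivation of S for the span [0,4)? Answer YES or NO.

NO

S ((N\S)/NP)/PP PP NP
CKY chart[0,4] = {N, N/(N\N), NP/(NP\N), PP/(PP\N), S/(S\N)}; S ∉ chart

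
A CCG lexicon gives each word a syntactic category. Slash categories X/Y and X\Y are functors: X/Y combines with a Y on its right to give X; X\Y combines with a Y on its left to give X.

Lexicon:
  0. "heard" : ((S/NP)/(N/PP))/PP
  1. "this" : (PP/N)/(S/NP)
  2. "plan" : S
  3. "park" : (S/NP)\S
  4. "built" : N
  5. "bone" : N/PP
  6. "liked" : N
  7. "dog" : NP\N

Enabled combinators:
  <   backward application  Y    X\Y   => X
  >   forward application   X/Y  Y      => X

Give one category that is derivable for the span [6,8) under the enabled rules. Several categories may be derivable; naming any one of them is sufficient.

[0,8] S   >
  [0,6] S/NP   >
    [0,5] (S/NP)/(N/PP)   >
      [0,1] "heard" : ((S/NP)/(N/PP))/PP
      [1,5] PP   >
        [1,4] PP/N   >
          [1,2] "this" : (PP/N)/(S/NP)
          [2,4] S/NP   <
            [2,3] "plan" : S
            [3,4] "park" : (S/NP)\S
        [4,5] "built" : N
    [5,6] "bone" : N/PP
  [6,8] NP   <
    [6,7] "liked" : N
    [7,8] "dog" : NP\N

NP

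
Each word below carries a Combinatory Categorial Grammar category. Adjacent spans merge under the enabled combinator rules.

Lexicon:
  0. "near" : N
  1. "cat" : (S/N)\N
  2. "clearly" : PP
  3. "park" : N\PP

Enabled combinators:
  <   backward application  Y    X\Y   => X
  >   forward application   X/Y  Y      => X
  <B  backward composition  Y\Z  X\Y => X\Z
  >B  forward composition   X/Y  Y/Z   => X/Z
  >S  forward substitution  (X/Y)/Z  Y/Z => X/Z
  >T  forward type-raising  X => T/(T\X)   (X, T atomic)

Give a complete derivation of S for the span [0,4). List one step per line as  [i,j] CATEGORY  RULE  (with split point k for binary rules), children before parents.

[0,4] S   >
  [0,2] S/N   <
    [0,1] "near" : N
    [1,2] "cat" : (S/N)\N
  [2,4] N   <
    [2,3] "clearly" : PP
    [3,4] "park" : N\PP

[0,1] N  lex  "near"
[1,2] (S/N)\N  lex  "cat"
[0,2] S/N  <  k=1
[2,3] PP  lex  "clearly"
[3,4] N\PP  lex  "park"
[2,4] N  <  k=3
[0,4] S  >  k=2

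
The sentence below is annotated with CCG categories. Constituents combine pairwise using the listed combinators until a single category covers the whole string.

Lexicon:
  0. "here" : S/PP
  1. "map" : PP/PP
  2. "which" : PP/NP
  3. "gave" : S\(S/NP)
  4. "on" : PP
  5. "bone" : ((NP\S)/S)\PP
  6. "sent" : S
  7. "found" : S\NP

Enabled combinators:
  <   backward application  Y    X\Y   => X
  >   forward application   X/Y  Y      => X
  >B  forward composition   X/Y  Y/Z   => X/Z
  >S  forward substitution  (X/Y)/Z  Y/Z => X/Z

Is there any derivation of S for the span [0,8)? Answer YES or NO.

YES

[0,8] S   <
  [0,7] NP   <
    [0,4] S   <
      [0,3] S/NP   >B
        [0,2] S/PP   >B
          [0,1] "here" : S/PP
          [1,2] "map" : PP/PP
        [2,3] "which" : PP/NP
      [3,4] "gave" : S\(S/NP)
    [4,7] NP\S   >
      [4,6] (NP\S)/S   <
        [4,5] "on" : PP
        [5,6] "bone" : ((NP\S)/S)\PP
      [6,7] "sent" : S
  [7,8] "found" : S\NP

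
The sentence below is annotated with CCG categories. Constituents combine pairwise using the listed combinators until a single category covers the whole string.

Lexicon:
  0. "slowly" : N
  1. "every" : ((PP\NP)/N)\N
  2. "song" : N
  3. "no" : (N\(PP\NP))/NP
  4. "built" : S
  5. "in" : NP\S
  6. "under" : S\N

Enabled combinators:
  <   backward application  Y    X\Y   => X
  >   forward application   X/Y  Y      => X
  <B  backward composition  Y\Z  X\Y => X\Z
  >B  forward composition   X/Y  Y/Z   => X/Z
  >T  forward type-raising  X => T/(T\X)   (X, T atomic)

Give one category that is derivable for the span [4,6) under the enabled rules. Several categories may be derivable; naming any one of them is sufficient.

[0,7] S   <
  [0,6] N   <
    [0,3] PP\NP   >
      [0,2] (PP\NP)/N   <
        [0,1] "slowly" : N
        [1,2] "every" : ((PP\NP)/N)\N
      [2,3] "song" : N
    [3,6] N\(PP\NP)   >
      [3,4] "no" : (N\(PP\NP))/NP
      [4,6] NP   >
        [4,5] NP/(NP\S)   >T
          [4,5] "built" : S
        [5,6] "in" : NP\S
  [6,7] "under" : S\N

NP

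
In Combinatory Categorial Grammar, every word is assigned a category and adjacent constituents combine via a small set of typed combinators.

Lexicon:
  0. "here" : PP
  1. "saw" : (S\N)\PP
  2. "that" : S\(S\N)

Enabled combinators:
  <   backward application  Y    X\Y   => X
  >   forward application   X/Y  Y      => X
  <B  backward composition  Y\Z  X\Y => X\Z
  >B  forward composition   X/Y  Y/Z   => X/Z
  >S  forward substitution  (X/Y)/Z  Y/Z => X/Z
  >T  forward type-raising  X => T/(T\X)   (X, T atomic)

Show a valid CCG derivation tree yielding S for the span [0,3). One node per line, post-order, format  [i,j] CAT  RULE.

[0,3] S   >
  [0,1] S/(S\PP)   >T
    [0,1] "here" : PP
  [1,3] S\PP   <B
    [1,2] "saw" : (S\N)\PP
    [2,3] "that" : S\(S\N)

[0,1] PP  lex  "here"
[0,1] S/(S\PP)  >T
[1,2] (S\N)\PP  lex  "saw"
[2,3] S\(S\N)  lex  "that"
[1,3] S\PP  <B  k=2
[0,3] S  >  k=1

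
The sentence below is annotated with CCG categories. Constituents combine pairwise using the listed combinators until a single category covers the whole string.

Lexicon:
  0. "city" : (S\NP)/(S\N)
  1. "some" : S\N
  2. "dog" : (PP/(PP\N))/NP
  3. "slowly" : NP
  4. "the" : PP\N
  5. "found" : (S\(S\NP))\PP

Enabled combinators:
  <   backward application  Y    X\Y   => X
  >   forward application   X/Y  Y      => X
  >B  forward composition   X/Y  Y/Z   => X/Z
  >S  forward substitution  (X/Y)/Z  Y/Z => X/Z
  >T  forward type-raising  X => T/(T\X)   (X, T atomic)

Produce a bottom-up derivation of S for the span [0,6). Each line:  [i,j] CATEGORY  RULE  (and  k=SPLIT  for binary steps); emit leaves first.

[0,1] (S\NP)/(S\N)  lex  "city"
[1,2] S\N  lex  "some"
[0,2] S\NP  >  k=1
[2,3] (PP/(PP\N))/NP  lex  "dog"
[3,4] NP  lex  "slowly"
[2,4] PP/(PP\N)  >  k=3
[4,5] PP\N  lex  "the"
[2,5] PP  >  k=4
[5,6] (S\(S\NP))\PP  lex  "found"
[2,6] S\(S\NP)  <  k=5
[0,6] S  <  k=2

[0,6] S   <
  [0,2] S\NP   >
    [0,1] "city" : (S\NP)/(S\N)
    [1,2] "some" : S\N
  [2,6] S\(S\NP)   <
    [2,5] PP   >
      [2,4] PP/(PP\N)   >
        [2,3] "dog" : (PP/(PP\N))/NP
        [3,4] "slowly" : NP
      [4,5] "the" : PP\N
    [5,6] "found" : (S\(S\NP))\PP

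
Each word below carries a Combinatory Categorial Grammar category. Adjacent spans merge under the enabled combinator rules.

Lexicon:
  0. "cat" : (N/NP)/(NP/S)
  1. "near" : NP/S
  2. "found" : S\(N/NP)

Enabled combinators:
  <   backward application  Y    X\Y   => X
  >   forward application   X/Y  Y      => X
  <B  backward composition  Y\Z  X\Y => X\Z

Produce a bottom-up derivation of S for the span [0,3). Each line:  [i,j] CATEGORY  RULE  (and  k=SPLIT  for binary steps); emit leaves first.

[0,3] S   <
  [0,2] N/NP   >
    [0,1] "cat" : (N/NP)/(NP/S)
    [1,2] "near" : NP/S
  [2,3] "found" : S\(N/NP)

[0,1] (N/NP)/(NP/S)  lex  "cat"
[1,2] NP/S  lex  "near"
[0,2] N/NP  >  k=1
[2,3] S\(N/NP)  lex  "found"
[0,3] S  <  k=2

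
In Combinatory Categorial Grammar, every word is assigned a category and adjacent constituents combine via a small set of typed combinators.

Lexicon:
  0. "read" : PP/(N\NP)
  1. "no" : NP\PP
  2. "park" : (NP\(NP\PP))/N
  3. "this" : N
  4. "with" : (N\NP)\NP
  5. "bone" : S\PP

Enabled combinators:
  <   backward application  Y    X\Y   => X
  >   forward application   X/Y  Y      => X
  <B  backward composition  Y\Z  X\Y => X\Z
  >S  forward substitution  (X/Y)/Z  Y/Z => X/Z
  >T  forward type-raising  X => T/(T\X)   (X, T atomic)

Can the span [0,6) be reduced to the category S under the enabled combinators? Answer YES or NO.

YES

[0,6] S   <
  [0,5] PP   >
    [0,1] "read" : PP/(N\NP)
    [1,5] N\NP   <
      [1,4] NP   <
        [1,2] "no" : NP\PP
        [2,4] NP\(NP\PP)   >
          [2,3] "park" : (NP\(NP\PP))/N
          [3,4] "this" : N
      [4,5] "with" : (N\NP)\NP
  [5,6] "bone" : S\PP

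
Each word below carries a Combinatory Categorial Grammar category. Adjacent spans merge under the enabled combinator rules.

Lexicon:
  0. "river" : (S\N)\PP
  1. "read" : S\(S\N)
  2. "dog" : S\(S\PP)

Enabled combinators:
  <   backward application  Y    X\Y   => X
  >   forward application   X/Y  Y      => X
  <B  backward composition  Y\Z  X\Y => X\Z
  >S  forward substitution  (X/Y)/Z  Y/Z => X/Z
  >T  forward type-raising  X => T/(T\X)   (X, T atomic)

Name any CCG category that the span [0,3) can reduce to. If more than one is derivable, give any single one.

S

[0,3] S   <
  [0,2] S\PP   <B
    [0,1] "river" : (S\N)\PP
    [1,2] "read" : S\(S\N)
  [2,3] "dog" : S\(S\PP)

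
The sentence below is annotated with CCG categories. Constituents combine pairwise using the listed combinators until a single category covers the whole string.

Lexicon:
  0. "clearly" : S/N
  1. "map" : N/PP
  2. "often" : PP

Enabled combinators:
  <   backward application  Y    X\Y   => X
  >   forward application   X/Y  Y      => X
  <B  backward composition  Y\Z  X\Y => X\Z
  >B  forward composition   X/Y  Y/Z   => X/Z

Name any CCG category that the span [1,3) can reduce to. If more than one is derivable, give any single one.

N

[0,3] S   >
  [0,1] "clearly" : S/N
  [1,3] N   >
    [1,2] "map" : N/PP
    [2,3] "often" : PP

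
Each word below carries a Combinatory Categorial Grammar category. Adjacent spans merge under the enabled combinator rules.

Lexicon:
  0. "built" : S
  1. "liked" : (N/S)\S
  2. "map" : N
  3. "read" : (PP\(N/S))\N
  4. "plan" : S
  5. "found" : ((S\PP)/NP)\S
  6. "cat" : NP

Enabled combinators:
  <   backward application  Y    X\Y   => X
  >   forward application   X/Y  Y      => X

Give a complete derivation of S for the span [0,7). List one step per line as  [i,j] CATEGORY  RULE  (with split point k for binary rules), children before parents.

[0,1] S  lex  "built"
[1,2] (N/S)\S  lex  "liked"
[0,2] N/S  <  k=1
[2,3] N  lex  "map"
[3,4] (PP\(N/S))\N  lex  "read"
[2,4] PP\(N/S)  <  k=3
[0,4] PP  <  k=2
[4,5] S  lex  "plan"
[5,6] ((S\PP)/NP)\S  lex  "found"
[4,6] (S\PP)/NP  <  k=5
[6,7] NP  lex  "cat"
[4,7] S\PP  >  k=6
[0,7] S  <  k=4

[0,7] S   <
  [0,4] PP   <
    [0,2] N/S   <
      [0,1] "built" : S
      [1,2] "liked" : (N/S)\S
    [2,4] PP\(N/S)   <
      [2,3] "map" : N
      [3,4] "read" : (PP\(N/S))\N
  [4,7] S\PP   >
    [4,6] (S\PP)/NP   <
      [4,5] "plan" : S
      [5,6] "found" : ((S\PP)/NP)\S
    [6,7] "cat" : NP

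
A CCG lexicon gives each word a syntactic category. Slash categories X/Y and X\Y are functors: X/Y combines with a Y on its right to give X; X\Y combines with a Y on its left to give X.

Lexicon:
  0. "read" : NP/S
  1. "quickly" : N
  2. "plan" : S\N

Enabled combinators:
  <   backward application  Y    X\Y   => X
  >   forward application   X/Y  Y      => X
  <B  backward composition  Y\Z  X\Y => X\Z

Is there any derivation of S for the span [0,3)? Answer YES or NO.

NO

NP/S N S\N
CKY chart[0,3] = {NP}; S ∉ chart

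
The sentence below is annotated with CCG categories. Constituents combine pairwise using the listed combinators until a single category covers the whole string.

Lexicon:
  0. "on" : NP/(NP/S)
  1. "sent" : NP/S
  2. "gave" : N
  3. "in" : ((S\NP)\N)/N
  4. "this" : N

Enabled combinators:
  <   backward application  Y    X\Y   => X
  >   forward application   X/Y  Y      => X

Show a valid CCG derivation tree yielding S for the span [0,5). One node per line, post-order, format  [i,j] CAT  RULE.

[0,1] NP/(NP/S)  lex  "on"
[1,2] NP/S  lex  "sent"
[0,2] NP  >  k=1
[2,3] N  lex  "gave"
[3,4] ((S\NP)\N)/N  lex  "in"
[4,5] N  lex  "this"
[3,5] (S\NP)\N  >  k=4
[2,5] S\NP  <  k=3
[0,5] S  <  k=2

[0,5] S   <
  [0,2] NP   >
    [0,1] "on" : NP/(NP/S)
    [1,2] "sent" : NP/S
  [2,5] S\NP   <
    [2,3] "gave" : N
    [3,5] (S\NP)\N   >
      [3,4] "in" : ((S\NP)\N)/N
      [4,5] "this" : N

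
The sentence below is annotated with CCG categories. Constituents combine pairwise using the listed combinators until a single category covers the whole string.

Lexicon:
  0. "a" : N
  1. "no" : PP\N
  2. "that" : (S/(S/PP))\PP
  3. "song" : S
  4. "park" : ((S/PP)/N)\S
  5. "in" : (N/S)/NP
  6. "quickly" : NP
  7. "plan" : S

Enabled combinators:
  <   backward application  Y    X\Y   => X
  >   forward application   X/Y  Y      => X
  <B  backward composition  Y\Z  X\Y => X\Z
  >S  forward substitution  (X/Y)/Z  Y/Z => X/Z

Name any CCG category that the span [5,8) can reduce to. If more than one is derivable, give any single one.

N

[0,8] S   >
  [0,3] S/(S/PP)   <
    [0,2] PP   <
      [0,1] "a" : N
      [1,2] "no" : PP\N
    [2,3] "that" : (S/(S/PP))\PP
  [3,8] S/PP   >
    [3,5] (S/PP)/N   <
      [3,4] "song" : S
      [4,5] "park" : ((S/PP)/N)\S
    [5,8] N   >
      [5,7] N/S   >
        [5,6] "in" : (N/S)/NP
        [6,7] "quickly" : NP
      [7,8] "plan" : S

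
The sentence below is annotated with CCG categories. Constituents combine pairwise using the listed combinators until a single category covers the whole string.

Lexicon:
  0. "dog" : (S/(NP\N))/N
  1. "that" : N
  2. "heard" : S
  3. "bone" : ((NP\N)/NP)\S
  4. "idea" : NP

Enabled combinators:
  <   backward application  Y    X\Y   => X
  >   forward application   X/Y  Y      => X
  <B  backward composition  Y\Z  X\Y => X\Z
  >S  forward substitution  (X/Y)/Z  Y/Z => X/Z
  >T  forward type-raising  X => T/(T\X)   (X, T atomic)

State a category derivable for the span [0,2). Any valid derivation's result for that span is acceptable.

S/(NP\N)

[0,5] S   >
  [0,2] S/(NP\N)   >
    [0,1] "dog" : (S/(NP\N))/N
    [1,2] "that" : N
  [2,5] NP\N   >
    [2,4] (NP\N)/NP   <
      [2,3] "heard" : S
      [3,4] "bone" : ((NP\N)/NP)\S
    [4,5] "idea" : NP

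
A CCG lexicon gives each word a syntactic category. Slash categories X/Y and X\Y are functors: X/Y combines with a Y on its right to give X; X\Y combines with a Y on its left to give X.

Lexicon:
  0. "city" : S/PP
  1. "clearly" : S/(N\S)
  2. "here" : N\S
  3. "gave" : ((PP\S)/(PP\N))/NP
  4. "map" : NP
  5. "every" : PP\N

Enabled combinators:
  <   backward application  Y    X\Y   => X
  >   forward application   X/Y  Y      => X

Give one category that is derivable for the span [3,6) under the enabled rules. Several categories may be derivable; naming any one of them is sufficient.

[0,6] S   >
  [0,1] "city" : S/PP
  [1,6] PP   <
    [1,3] S   >
      [1,2] "clearly" : S/(N\S)
      [2,3] "here" : N\S
    [3,6] PP\S   >
      [3,5] (PP\S)/(PP\N)   >
        [3,4] "gave" : ((PP\S)/(PP\N))/NP
        [4,5] "map" : NP
      [5,6] "every" : PP\N

PP\S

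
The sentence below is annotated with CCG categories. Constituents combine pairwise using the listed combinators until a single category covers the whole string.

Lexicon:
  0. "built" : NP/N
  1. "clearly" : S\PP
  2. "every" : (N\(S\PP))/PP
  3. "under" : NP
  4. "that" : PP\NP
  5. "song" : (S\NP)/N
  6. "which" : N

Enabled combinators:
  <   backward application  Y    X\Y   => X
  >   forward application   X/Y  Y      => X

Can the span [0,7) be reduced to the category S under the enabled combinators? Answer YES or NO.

YES

[0,7] S   <
  [0,5] NP   >
    [0,1] "built" : NP/N
    [1,5] N   <
      [1,2] "clearly" : S\PP
      [2,5] N\(S\PP)   >
        [2,3] "every" : (N\(S\PP))/PP
        [3,5] PP   <
          [3,4] "under" : NP
          [4,5] "that" : PP\NP
  [5,7] S\NP   >
    [5,6] "song" : (S\NP)/N
    [6,7] "which" : N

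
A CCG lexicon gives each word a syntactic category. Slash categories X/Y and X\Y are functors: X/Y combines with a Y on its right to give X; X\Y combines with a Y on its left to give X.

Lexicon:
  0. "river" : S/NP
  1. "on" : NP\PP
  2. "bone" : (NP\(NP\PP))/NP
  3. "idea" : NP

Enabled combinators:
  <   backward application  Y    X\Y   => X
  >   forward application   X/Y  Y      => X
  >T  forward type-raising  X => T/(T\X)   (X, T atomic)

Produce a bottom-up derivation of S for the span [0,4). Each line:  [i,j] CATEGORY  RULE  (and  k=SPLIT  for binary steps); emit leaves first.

[0,4] S   >
  [0,1] "river" : S/NP
  [1,4] NP   <
    [1,2] "on" : NP\PP
    [2,4] NP\(NP\PP)   >
      [2,3] "bone" : (NP\(NP\PP))/NP
      [3,4] "idea" : NP

[0,1] S/NP  lex  "river"
[1,2] NP\PP  lex  "on"
[2,3] (NP\(NP\PP))/NP  lex  "bone"
[3,4] NP  lex  "idea"
[2,4] NP\(NP\PP)  >  k=3
[1,4] NP  <  k=2
[0,4] S  >  k=1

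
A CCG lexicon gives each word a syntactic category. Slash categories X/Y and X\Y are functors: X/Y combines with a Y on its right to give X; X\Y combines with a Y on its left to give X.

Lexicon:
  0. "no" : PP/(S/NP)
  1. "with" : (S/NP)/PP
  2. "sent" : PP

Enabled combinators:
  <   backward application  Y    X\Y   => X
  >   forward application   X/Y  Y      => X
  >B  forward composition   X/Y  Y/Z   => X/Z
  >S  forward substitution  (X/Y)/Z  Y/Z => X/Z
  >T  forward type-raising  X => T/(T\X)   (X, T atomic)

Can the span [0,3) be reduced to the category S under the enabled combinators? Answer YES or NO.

PP/(S/NP) (S/NP)/PP PP
CKY chart[0,3] = {N/(N\PP), NP/(NP\PP), PP, PP/(PP\PP), S/(S\PP)}; S ∉ chart

NO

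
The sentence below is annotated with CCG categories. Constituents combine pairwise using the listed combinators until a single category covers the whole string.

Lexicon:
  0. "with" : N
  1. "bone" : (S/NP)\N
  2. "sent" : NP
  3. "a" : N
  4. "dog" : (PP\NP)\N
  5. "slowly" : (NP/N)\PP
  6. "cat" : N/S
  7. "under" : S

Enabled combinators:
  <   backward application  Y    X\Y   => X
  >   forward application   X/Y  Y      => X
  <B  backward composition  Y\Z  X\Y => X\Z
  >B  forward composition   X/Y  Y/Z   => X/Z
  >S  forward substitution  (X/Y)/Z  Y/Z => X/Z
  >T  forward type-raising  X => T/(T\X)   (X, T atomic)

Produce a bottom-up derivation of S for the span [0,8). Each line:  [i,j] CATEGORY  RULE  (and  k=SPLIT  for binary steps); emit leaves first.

[0,8] S   >
  [0,2] S/NP   <
    [0,1] "with" : N
    [1,2] "bone" : (S/NP)\N
  [2,8] NP   >
    [2,6] NP/N   <
      [2,5] PP   <
        [2,3] "sent" : NP
        [3,5] PP\NP   <
          [3,4] "a" : N
          [4,5] "dog" : (PP\NP)\N
      [5,6] "slowly" : (NP/N)\PP
    [6,8] N   >
      [6,7] "cat" : N/S
      [7,8] "under" : S

[0,1] N  lex  "with"
[1,2] (S/NP)\N  lex  "bone"
[0,2] S/NP  <  k=1
[2,3] NP  lex  "sent"
[3,4] N  lex  "a"
[4,5] (PP\NP)\N  lex  "dog"
[3,5] PP\NP  <  k=4
[2,5] PP  <  k=3
[5,6] (NP/N)\PP  lex  "slowly"
[2,6] NP/N  <  k=5
[6,7] N/S  lex  "cat"
[7,8] S  lex  "under"
[6,8] N  >  k=7
[2,8] NP  >  k=6
[0,8] S  >  k=2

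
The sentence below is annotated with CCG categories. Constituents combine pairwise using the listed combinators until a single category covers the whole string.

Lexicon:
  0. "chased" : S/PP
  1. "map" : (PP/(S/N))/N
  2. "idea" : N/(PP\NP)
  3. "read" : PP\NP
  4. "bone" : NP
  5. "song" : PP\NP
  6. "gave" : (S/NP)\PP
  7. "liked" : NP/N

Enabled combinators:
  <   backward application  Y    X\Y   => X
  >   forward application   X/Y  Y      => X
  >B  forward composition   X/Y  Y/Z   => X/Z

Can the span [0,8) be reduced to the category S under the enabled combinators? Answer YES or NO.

YES

[0,8] S   >
  [0,1] "chased" : S/PP
  [1,8] PP   >
    [1,4] PP/(S/N)   >
      [1,2] "map" : (PP/(S/N))/N
      [2,4] N   >
        [2,3] "idea" : N/(PP\NP)
        [3,4] "read" : PP\NP
    [4,8] S/N   >B
      [4,7] S/NP   <
        [4,6] PP   <
          [4,5] "bone" : NP
          [5,6] "song" : PP\NP
        [6,7] "gave" : (S/NP)\PP
      [7,8] "liked" : NP/N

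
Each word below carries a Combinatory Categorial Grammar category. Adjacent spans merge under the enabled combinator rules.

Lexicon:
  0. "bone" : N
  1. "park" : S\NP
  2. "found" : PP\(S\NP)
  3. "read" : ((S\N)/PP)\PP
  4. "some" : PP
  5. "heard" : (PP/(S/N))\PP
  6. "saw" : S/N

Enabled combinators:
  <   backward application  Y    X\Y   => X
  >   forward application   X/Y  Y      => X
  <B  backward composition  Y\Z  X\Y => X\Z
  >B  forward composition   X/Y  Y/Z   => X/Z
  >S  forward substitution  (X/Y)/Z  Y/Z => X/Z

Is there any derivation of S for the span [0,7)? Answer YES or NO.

[0,7] S   <
  [0,1] "bone" : N
  [1,7] S\N   >
    [1,4] (S\N)/PP   <
      [1,3] PP   <
        [1,2] "park" : S\NP
        [2,3] "found" : PP\(S\NP)
      [3,4] "read" : ((S\N)/PP)\PP
    [4,7] PP   >
      [4,6] PP/(S/N)   <
        [4,5] "some" : PP
        [5,6] "heard" : (PP/(S/N))\PP
      [6,7] "saw" : S/N

YES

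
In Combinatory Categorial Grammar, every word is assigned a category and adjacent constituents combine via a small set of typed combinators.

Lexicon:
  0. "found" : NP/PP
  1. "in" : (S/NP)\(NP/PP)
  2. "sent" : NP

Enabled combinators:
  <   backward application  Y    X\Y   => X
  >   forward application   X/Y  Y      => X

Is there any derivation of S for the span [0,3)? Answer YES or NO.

YES

[0,3] S   >
  [0,2] S/NP   <
    [0,1] "found" : NP/PP
    [1,2] "in" : (S/NP)\(NP/PP)
  [2,3] "sent" : NP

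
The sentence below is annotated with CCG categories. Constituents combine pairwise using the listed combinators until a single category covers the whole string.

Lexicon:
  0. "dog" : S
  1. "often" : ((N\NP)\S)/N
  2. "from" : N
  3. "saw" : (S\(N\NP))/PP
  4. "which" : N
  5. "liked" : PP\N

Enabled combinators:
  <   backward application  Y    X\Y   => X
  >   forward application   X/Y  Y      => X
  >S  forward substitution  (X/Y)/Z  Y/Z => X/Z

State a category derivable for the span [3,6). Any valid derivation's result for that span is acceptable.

[0,6] S   <
  [0,3] N\NP   <
    [0,1] "dog" : S
    [1,3] (N\NP)\S   >
      [1,2] "often" : ((N\NP)\S)/N
      [2,3] "from" : N
  [3,6] S\(N\NP)   >
    [3,4] "saw" : (S\(N\NP))/PP
    [4,6] PP   <
      [4,5] "which" : N
      [5,6] "liked" : PP\N

S\(N\NP)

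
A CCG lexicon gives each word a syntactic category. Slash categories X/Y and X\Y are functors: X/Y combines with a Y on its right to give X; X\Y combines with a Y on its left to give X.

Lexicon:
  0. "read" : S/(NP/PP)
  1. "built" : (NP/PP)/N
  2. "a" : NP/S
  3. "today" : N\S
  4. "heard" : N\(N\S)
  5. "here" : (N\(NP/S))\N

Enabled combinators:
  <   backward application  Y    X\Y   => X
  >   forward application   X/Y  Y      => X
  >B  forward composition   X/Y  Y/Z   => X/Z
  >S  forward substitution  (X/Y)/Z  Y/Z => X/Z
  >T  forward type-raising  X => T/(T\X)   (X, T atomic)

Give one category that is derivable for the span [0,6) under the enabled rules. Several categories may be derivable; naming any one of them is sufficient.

[0,6] S   >
  [0,2] S/N   >B
    [0,1] "read" : S/(NP/PP)
    [1,2] "built" : (NP/PP)/N
  [2,6] N   <
    [2,3] "a" : NP/S
    [3,6] N\(NP/S)   <
      [3,5] N   <
        [3,4] "today" : N\S
        [4,5] "heard" : N\(N\S)
      [5,6] "here" : (N\(NP/S))\N

S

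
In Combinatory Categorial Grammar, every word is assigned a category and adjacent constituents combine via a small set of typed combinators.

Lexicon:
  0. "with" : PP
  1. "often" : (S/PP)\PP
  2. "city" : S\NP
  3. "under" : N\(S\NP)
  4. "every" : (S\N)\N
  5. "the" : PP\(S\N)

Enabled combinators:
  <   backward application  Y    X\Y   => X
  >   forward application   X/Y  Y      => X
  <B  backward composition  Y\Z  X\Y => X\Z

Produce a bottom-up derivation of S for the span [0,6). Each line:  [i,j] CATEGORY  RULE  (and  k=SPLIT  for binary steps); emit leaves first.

[0,6] S   >
  [0,2] S/PP   <
    [0,1] "with" : PP
    [1,2] "often" : (S/PP)\PP
  [2,6] PP   <
    [2,5] S\N   <
      [2,4] N   <
        [2,3] "city" : S\NP
        [3,4] "under" : N\(S\NP)
      [4,5] "every" : (S\N)\N
    [5,6] "the" : PP\(S\N)

[0,1] PP  lex  "with"
[1,2] (S/PP)\PP  lex  "often"
[0,2] S/PP  <  k=1
[2,3] S\NP  lex  "city"
[3,4] N\(S\NP)  lex  "under"
[2,4] N  <  k=3
[4,5] (S\N)\N  lex  "every"
[2,5] S\N  <  k=4
[5,6] PP\(S\N)  lex  "the"
[2,6] PP  <  k=5
[0,6] S  >  k=2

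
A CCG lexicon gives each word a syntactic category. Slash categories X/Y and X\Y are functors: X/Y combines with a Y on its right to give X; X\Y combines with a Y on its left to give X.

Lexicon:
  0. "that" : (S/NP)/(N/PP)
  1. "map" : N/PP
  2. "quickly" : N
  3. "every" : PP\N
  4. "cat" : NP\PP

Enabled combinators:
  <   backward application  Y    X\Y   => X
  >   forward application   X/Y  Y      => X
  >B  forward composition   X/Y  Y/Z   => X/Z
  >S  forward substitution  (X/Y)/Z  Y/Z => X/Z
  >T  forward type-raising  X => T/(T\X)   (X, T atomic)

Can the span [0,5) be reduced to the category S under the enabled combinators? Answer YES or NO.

YES

[0,5] S   >
  [0,2] S/NP   >
    [0,1] "that" : (S/NP)/(N/PP)
    [1,2] "map" : N/PP
  [2,5] NP   <
    [2,4] PP   <
      [2,3] "quickly" : N
      [3,4] "every" : PP\N
    [4,5] "cat" : NP\PP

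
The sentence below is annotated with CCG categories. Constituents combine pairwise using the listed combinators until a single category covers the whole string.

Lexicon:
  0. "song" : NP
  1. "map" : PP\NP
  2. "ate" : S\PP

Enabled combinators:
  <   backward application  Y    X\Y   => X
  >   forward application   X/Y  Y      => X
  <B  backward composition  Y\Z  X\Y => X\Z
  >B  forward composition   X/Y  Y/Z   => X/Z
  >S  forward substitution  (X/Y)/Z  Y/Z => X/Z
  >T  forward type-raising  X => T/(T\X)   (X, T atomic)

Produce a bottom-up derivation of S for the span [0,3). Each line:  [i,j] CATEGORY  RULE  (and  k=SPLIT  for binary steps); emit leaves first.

[0,3] S   <
  [0,2] PP   <
    [0,1] "song" : NP
    [1,2] "map" : PP\NP
  [2,3] "ate" : S\PP

[0,1] NP  lex  "song"
[1,2] PP\NP  lex  "map"
[0,2] PP  <  k=1
[2,3] S\PP  lex  "ate"
[0,3] S  <  k=2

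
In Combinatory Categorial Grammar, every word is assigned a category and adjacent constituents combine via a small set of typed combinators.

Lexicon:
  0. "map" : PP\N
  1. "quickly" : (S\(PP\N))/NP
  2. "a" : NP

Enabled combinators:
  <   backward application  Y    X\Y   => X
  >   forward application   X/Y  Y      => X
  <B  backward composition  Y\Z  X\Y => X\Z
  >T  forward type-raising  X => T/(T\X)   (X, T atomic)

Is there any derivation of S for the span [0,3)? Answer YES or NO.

YES

[0,3] S   <
  [0,1] "map" : PP\N
  [1,3] S\(PP\N)   >
    [1,2] "quickly" : (S\(PP\N))/NP
    [2,3] "a" : NP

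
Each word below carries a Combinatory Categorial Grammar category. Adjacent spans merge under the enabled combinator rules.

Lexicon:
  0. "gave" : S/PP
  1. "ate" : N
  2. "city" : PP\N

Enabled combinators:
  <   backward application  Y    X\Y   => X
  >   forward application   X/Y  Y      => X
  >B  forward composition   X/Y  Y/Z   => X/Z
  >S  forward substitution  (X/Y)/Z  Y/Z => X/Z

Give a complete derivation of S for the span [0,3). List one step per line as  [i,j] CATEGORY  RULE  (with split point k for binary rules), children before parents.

[0,3] S   >
  [0,1] "gave" : S/PP
  [1,3] PP   <
    [1,2] "ate" : N
    [2,3] "city" : PP\N

[0,1] S/PP  lex  "gave"
[1,2] N  lex  "ate"
[2,3] PP\N  lex  "city"
[1,3] PP  <  k=2
[0,3] S  >  k=1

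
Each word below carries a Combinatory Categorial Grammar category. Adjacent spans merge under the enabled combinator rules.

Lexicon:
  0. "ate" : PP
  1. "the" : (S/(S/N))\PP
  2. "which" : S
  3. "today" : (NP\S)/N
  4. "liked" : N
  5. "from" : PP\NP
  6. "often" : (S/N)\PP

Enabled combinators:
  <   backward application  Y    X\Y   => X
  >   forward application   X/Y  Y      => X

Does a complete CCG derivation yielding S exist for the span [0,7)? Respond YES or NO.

YES

[0,7] S   >
  [0,2] S/(S/N)   <
    [0,1] "ate" : PP
    [1,2] "the" : (S/(S/N))\PP
  [2,7] S/N   <
    [2,6] PP   <
      [2,5] NP   <
        [2,3] "which" : S
        [3,5] NP\S   >
          [3,4] "today" : (NP\S)/N
          [4,5] "liked" : N
      [5,6] "from" : PP\NP
    [6,7] "often" : (S/N)\PP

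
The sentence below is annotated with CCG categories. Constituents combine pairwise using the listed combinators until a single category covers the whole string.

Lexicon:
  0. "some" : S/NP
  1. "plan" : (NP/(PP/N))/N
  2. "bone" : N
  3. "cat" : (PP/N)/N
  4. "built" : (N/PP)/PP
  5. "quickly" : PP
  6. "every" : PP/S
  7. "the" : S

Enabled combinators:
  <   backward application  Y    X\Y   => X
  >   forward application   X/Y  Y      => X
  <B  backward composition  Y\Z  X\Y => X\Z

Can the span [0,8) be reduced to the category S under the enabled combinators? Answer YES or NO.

[0,8] S   >
  [0,1] "some" : S/NP
  [1,8] NP   >
    [1,3] NP/(PP/N)   >
      [1,2] "plan" : (NP/(PP/N))/N
      [2,3] "bone" : N
    [3,8] PP/N   >
      [3,4] "cat" : (PP/N)/N
      [4,8] N   >
        [4,6] N/PP   >
          [4,5] "built" : (N/PP)/PP
          [5,6] "quickly" : PP
        [6,8] PP   >
          [6,7] "every" : PP/S
          [7,8] "the" : S

YES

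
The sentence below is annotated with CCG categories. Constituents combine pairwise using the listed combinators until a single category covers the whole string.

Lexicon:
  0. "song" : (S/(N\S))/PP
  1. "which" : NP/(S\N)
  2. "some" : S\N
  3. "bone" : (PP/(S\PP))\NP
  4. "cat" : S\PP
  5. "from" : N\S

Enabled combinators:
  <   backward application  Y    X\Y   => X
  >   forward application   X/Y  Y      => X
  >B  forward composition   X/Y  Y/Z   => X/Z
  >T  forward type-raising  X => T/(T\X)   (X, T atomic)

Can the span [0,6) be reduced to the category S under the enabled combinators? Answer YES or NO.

YES

[0,6] S   >
  [0,5] S/(N\S)   >
    [0,1] "song" : (S/(N\S))/PP
    [1,5] PP   >
      [1,4] PP/(S\PP)   <
        [1,3] NP   >
          [1,2] "which" : NP/(S\N)
          [2,3] "some" : S\N
        [3,4] "bone" : (PP/(S\PP))\NP
      [4,5] "cat" : S\PP
  [5,6] "from" : N\S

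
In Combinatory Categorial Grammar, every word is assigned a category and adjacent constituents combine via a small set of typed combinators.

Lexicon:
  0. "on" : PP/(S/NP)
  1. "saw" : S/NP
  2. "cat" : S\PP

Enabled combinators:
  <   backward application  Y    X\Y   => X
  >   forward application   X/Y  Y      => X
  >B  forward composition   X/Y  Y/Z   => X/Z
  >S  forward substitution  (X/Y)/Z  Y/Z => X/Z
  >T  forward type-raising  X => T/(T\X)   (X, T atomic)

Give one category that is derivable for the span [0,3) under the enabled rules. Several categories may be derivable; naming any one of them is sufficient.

[0,3] S   <
  [0,2] PP   >
    [0,1] "on" : PP/(S/NP)
    [1,2] "saw" : S/NP
  [2,3] "cat" : S\PP

S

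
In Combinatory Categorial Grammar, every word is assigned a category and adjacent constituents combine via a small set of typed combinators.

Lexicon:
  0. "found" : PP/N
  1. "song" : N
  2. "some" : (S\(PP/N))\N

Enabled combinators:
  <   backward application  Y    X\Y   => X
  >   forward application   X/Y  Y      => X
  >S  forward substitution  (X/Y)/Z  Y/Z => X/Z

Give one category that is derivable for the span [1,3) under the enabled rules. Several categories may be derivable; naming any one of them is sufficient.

S\(PP/N)

[0,3] S   <
  [0,1] "found" : PP/N
  [1,3] S\(PP/N)   <
    [1,2] "song" : N
    [2,3] "some" : (S\(PP/N))\N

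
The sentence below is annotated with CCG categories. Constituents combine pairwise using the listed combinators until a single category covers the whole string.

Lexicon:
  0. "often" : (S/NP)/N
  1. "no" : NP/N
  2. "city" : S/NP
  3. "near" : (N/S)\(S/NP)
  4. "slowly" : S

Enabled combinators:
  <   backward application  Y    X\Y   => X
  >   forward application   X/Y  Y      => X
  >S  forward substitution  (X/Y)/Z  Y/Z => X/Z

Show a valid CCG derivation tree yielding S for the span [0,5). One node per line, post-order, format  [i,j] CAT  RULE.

[0,1] (S/NP)/N  lex  "often"
[1,2] NP/N  lex  "no"
[0,2] S/N  >S  k=1
[2,3] S/NP  lex  "city"
[3,4] (N/S)\(S/NP)  lex  "near"
[2,4] N/S  <  k=3
[4,5] S  lex  "slowly"
[2,5] N  >  k=4
[0,5] S  >  k=2

[0,5] S   >
  [0,2] S/N   >S
    [0,1] "often" : (S/NP)/N
    [1,2] "no" : NP/N
  [2,5] N   >
    [2,4] N/S   <
      [2,3] "city" : S/NP
      [3,4] "near" : (N/S)\(S/NP)
    [4,5] "slowly" : S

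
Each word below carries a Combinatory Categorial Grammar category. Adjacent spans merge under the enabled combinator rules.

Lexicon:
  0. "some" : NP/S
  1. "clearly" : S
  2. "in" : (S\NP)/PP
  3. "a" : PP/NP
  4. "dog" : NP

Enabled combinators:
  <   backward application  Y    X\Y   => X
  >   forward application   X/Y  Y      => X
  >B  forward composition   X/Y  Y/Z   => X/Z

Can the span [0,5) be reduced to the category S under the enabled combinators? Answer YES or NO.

YES

[0,5] S   <
  [0,2] NP   >
    [0,1] "some" : NP/S
    [1,2] "clearly" : S
  [2,5] S\NP   >
    [2,3] "in" : (S\NP)/PP
    [3,5] PP   >
      [3,4] "a" : PP/NP
      [4,5] "dog" : NP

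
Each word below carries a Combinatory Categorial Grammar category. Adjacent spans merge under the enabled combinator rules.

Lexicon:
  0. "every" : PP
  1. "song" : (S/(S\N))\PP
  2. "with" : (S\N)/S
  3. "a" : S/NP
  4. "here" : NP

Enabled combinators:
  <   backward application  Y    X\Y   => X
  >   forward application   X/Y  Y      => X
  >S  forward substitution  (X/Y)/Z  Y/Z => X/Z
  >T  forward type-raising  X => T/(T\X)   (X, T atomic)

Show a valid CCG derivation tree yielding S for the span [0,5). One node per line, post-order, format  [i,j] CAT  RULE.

[0,5] S   >
  [0,2] S/(S\N)   <
    [0,1] "every" : PP
    [1,2] "song" : (S/(S\N))\PP
  [2,5] S\N   >
    [2,3] "with" : (S\N)/S
    [3,5] S   >
      [3,4] "a" : S/NP
      [4,5] "here" : NP

[0,1] PP  lex  "every"
[1,2] (S/(S\N))\PP  lex  "song"
[0,2] S/(S\N)  <  k=1
[2,3] (S\N)/S  lex  "with"
[3,4] S/NP  lex  "a"
[4,5] NP  lex  "here"
[3,5] S  >  k=4
[2,5] S\N  >  k=3
[0,5] S  >  k=2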